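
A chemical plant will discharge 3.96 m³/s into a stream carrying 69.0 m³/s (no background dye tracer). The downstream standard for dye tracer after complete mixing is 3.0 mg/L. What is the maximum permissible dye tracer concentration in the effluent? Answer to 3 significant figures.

At the limit, (Qr·Cr + Qe·Cₑ)/(Qr + Qe) = 3.0:
Cₑ = (72.96·3.0 − 69.00·0) / 3.960 = 55.27 mg/L.

55.3 mg/L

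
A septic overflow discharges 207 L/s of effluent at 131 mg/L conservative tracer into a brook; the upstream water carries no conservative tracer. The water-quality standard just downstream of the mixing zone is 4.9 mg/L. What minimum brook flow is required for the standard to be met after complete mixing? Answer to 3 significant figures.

5330 L/s

Set C_mix = 4.9: (Q·0 + 207.0·131.0) / (Q + 207.0) = 4.9
→ Q = 207.0·(131.0 − 4.9)/(4.9 − 0) = 5327 L/s.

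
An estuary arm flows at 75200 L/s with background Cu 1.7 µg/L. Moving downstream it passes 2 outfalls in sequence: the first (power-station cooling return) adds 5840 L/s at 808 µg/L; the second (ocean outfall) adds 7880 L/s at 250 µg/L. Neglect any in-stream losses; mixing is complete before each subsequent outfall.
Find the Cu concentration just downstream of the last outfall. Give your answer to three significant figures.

76.7 µg/L

Outfall 1: combined Q = 81040 L/s; C = (75200·1.700 + 5840·808.0)/81040 = 59.80 µg/L.
Outfall 2: combined Q = 88920 L/s; C = (81040·59.80 + 7880·250.0)/88920 = 76.66 µg/L.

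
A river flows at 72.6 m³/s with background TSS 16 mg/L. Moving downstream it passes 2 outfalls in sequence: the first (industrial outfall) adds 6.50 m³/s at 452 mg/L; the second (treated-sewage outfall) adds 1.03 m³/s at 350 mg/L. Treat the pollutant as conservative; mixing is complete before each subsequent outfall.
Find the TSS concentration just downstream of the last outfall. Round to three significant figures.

55.7 mg/L

Below outfall 1: Q → 79.10 m³/s, C = (72.60·16.00 + 6.500·452.0)/79.10 = 51.83 mg/L.
Below outfall 2: Q → 80.13 m³/s, C = (79.10·51.83 + 1.030·350.0)/80.13 = 55.66 mg/L.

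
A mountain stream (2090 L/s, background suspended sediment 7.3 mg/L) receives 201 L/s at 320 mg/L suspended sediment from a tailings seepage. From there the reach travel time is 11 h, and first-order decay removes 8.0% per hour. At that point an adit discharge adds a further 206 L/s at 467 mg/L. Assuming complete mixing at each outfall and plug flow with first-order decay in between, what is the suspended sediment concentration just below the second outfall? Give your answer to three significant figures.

Mixed concentration C = ΣQC/ΣQ = (2090·7.300 + 201.0·320.0) / 2291 = 79580/2291 = 34.73 mg/L; combined flow 2291 L/s.
8.0%/h lost → k = −ln(1 − 0.08) = 0.08338 h⁻¹.
Applying C = C₀e^(−kt): 34.73 × 0.3996 = 13.88 mg/L.
Second outfall: C = (2291·13.88 + 206.0·467.0)/2497 = 51.26 mg/L.

51.3 mg/L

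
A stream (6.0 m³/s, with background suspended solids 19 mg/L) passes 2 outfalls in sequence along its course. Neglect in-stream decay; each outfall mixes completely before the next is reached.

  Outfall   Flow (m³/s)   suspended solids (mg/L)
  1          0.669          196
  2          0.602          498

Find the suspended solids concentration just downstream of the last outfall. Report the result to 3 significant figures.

74.9 mg/L

Below outfall 1: Q → 6.669 m³/s, C = (6.000·19.00 + 0.6690·196.0)/6.669 = 36.76 mg/L.
Below outfall 2: Q → 7.271 m³/s, C = (6.669·36.76 + 0.6020·498.0)/7.271 = 74.94 mg/L.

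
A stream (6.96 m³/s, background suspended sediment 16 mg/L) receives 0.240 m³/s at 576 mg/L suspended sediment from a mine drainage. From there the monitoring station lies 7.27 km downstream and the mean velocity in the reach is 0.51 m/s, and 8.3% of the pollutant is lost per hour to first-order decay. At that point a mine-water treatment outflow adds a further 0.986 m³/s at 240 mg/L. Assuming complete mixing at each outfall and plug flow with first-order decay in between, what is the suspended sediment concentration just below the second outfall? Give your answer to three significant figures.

50.5 mg/L

After mixing, C = (6.960·16.00 + 0.2400·576.0) / 7.200 = 249.6/7.200 = 34.67 mg/L; combined flow 7.200 m³/s.
Travel time t = 7.27·1000 / 0.51 = 14250 s = 3.960 h.
8.3%/h lost → k = −ln(1 − 0.083) = 0.08665 h⁻¹.
After decay, C = 34.67 × e^(−kt) = 34.67 × 0.7096 = 24.60 mg/L.
At the second outfall, C = (7.200·24.60 + 0.9860·240.0) / (7.200 + 0.9860) = 50.54 mg/L.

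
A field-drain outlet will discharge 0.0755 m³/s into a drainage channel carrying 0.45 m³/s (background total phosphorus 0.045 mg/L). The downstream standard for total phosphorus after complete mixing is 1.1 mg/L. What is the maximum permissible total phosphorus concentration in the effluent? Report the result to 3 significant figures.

At the limit, (Qr·Cr + Qe·Cₑ)/(Qr + Qe) = 1.1:
Cₑ = (0.5255·1.1 − 0.4500·0.04500) / 0.07550 = 7.388 mg/L.

7.39 mg/L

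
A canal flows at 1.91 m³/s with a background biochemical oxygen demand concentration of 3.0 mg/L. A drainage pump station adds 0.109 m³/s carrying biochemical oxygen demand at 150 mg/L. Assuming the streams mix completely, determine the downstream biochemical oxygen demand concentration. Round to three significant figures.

10.9 mg/L

After mixing, C = (1.910·3.000 + 0.1090·150.0) / 2.019 = 22.08/2.019 = 10.94 mg/L.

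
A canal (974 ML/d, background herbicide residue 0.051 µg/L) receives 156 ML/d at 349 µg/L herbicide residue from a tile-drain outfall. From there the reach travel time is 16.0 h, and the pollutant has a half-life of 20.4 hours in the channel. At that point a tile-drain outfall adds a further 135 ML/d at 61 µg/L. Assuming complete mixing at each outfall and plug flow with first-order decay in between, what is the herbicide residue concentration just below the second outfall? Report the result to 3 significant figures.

Mass balance: C = (974.0·0.05100 + 156.0·349.0) / 1130 = 54490/1130 = 48.22 µg/L; combined flow 1130 ML/d.
Half-life 20.4 h → k = ln 2 / 20.4 = 0.03398 h⁻¹ = 0.8155 d⁻¹.
Decay over the reach: 48.22·exp(−kt) = 48.22·0.5806 = 28.00 µg/L.
Second outfall: C = (1130·28.00 + 135.0·61.00)/1265 = 31.52 µg/L.

31.5 µg/L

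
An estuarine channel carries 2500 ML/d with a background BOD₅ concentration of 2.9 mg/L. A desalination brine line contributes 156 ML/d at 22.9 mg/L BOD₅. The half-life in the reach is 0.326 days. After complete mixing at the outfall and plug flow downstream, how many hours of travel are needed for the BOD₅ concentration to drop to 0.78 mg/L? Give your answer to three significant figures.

18.7 h

Conservation of mass: C = (2500·2.900 + 156.0·22.90) / 2656 = 10820/2656 = 4.075 mg/L.
Half-life 0.326 d → k = ln 2 / 0.326 = 2.126 d⁻¹.
4.075·exp(−k·t) = 0.78 → t = ln(4.075/0.78)/k = 67180 s = 18.66 h.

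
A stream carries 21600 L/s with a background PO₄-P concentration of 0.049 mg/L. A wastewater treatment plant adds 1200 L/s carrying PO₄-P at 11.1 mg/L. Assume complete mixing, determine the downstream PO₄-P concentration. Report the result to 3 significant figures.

Conservation of mass: C = (21600·0.04900 + 1200·11.10) / 22800 = 14380/22800 = 0.6306 mg/L.

0.631 mg/L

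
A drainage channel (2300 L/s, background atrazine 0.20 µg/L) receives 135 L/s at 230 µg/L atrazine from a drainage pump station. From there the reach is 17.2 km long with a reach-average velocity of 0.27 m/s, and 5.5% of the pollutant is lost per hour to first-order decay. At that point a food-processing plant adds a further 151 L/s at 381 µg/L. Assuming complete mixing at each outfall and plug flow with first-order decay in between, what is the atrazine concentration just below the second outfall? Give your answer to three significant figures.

26.7 µg/L

Flow-weighted average: C = (2300·0.2000 + 135.0·230.0) / 2435 = 31510/2435 = 12.94 µg/L; combined flow 2435 L/s.
Travel time t = 17.2·1000 / 0.27 = 63700 s = 17.70 h.
5.5%/h lost → k = −ln(1 − 0.055) = 0.05657 h⁻¹.
After decay, C = 12.94 × e^(−kt) = 12.94 × 0.3675 = 4.756 µg/L.
At the second outfall, C = (2435·4.756 + 151.0·381.0) / (2435 + 151.0) = 26.72 µg/L.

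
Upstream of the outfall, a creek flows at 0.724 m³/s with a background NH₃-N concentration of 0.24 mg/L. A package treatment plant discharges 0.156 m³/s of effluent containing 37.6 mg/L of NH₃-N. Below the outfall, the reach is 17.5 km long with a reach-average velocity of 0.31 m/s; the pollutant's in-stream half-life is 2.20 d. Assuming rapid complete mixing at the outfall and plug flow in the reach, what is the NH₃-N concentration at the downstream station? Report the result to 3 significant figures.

After mixing, C = (0.7240·0.2400 + 0.1560·37.60) / 0.8800 = 6.039/0.8800 = 6.863 mg/L.
Travel time t = 17.5·1000 / 0.31 = 56450 s = 15.68 h.
Half-life 2.20 d → k = ln 2 / 2.20 = 0.3151 d⁻¹.
Decay over the reach: 6.863·exp(−kt) = 6.863·0.8139 = 5.586 mg/L.

5.59 mg/L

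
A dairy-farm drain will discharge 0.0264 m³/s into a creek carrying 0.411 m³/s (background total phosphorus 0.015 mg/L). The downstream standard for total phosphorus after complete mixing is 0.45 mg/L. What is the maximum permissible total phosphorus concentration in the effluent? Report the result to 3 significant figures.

7.22 mg/L

At the limit, (Qr·Cr + Qe·Cₑ)/(Qr + Qe) = 0.45:
Cₑ = (0.4374·0.45 − 0.4110·0.01500) / 0.02640 = 7.222 mg/L.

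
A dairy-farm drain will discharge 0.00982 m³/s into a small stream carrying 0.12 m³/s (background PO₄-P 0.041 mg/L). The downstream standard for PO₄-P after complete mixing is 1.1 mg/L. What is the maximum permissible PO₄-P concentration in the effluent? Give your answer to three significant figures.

At the limit, (Qr·Cr + Qe·Cₑ)/(Qr + Qe) = 1.1:
Cₑ = (0.1298·1.1 − 0.1200·0.04100) / 0.009820 = 14.04 mg/L.

14.0 mg/L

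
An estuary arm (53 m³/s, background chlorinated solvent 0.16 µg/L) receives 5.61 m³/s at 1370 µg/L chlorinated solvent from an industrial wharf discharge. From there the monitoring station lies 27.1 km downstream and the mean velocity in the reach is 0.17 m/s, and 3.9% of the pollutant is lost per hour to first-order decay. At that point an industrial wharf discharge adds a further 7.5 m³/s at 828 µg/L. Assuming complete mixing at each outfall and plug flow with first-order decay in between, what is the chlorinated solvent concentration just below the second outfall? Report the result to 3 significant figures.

114 µg/L

Mass balance: C = (53.00·0.1600 + 5.610·1370) / 58.61 = 7694/58.61 = 131.3 µg/L; combined flow 58.61 m³/s.
Travel time t = 27.1·1000 / 0.17 = 159400 s = 44.28 h.
3.9%/h lost → k = −ln(1 − 0.039) = 0.03978 h⁻¹.
After decay, C = 131.3 × e^(−kt) = 131.3 × 0.1718 = 22.55 µg/L.
At the second outfall, C = (58.61·22.55 + 7.500·828.0) / (58.61 + 7.500) = 113.9 µg/L.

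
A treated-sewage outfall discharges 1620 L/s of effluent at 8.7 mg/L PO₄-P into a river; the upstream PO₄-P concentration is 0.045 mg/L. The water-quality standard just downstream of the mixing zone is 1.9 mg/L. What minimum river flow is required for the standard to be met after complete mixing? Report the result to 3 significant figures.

5940 L/s

Set C_mix = 1.9: (Q·0.04500 + 1620·8.700) / (Q + 1620) = 1.9
→ Q = 1620·(8.700 − 1.9)/(1.9 − 0.04500) = 5939 L/s.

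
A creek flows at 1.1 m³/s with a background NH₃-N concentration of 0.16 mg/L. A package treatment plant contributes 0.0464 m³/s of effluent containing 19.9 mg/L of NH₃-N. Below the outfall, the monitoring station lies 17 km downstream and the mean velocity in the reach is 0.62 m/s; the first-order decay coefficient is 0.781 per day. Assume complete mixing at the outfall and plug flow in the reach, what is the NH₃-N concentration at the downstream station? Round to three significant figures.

Flow-weighted average: C = (1.100·0.1600 + 0.04640·19.90) / 1.146 = 1.099/1.146 = 0.9590 mg/L.
Travel time t = 17·1000 / 0.62 = 27420 s = 7.616 h.
First-order decay: C = 0.9590·exp(−k·t) = 0.9590·0.7805 = 0.7484 mg/L.

0.748 mg/L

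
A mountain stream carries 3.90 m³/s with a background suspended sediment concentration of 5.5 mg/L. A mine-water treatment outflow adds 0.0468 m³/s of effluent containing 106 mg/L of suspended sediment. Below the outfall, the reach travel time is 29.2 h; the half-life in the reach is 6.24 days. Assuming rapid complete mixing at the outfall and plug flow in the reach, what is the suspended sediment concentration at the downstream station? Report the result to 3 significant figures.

5.85 mg/L

Conservation of mass: C = (3.900·5.500 + 0.04680·106.0) / 3.947 = 26.41/3.947 = 6.692 mg/L.
Half-life 6.24 d → k = ln 2 / 6.24 = 0.1111 d⁻¹.
After decay, C = 6.692 × e^(−kt) = 6.692 × 0.8736 = 5.846 mg/L.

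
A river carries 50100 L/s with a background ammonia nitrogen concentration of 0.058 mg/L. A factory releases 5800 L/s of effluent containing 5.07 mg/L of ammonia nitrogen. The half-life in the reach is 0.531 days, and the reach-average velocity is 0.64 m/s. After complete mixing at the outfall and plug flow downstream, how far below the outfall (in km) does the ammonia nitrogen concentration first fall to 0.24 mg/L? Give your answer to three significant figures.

37.2 km

Conservation of mass: C = (50100·0.05800 + 5800·5.070) / 55900 = 32310/55900 = 0.5780 mg/L.
Half-life 0.531 d → k = ln 2 / 0.531 = 1.305 d⁻¹.
Set 0.5780·exp(−k·t) = 0.24 → t = ln(0.5780/0.24)/k = 58180 s = 16.16 h.
Distance = v·t = 0.64·58180 = 37230 m = 37.23 km.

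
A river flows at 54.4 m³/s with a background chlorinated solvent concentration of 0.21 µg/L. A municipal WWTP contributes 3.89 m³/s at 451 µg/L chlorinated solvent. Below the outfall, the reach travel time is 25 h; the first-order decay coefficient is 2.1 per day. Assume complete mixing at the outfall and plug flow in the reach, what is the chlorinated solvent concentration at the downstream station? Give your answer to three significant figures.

Conservation of mass: C = (54.40·0.2100 + 3.890·451.0) / 58.29 = 1766/58.29 = 30.29 µg/L.
Decay over the reach: 30.29·exp(−kt) = 30.29·0.1122 = 3.399 µg/L.

3.40 µg/L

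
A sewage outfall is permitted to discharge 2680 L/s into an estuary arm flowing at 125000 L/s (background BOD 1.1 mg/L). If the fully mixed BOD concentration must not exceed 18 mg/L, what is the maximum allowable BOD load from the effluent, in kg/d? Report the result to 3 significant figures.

187000 kg/d

Mass balance at the limit: 125000·1.100 + 2680·Cₑ = 127700·18 → Cₑ = 806.2 mg/L.
2680 L/s = 2.680 m³/s. Load = 2.680 m³/s × 806.2 g/m³ × 86 400 s/d = 186700 kg/d.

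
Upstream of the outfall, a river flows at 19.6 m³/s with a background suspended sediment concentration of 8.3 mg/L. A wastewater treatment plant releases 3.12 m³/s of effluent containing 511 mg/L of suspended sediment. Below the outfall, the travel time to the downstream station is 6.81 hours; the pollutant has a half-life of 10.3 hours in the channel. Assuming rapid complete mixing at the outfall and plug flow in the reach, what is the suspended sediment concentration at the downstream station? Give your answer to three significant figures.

Mixed concentration C = ΣQC/ΣQ = (19.60·8.300 + 3.120·511.0) / 22.72 = 1757/22.72 = 77.33 mg/L.
Half-life 10.3 h → k = ln 2 / 10.3 = 0.06730 h⁻¹ = 1.615 d⁻¹.
Decay over the reach: 77.33·exp(−kt) = 77.33·0.6324 = 48.90 mg/L.

48.9 mg/L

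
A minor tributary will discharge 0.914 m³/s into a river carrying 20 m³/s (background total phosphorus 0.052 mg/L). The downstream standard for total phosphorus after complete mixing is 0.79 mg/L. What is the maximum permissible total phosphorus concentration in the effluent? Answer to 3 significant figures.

16.9 mg/L

At the limit, (Qr·Cr + Qe·Cₑ)/(Qr + Qe) = 0.79:
Cₑ = (20.91·0.79 − 20.00·0.05200) / 0.9140 = 16.94 mg/L.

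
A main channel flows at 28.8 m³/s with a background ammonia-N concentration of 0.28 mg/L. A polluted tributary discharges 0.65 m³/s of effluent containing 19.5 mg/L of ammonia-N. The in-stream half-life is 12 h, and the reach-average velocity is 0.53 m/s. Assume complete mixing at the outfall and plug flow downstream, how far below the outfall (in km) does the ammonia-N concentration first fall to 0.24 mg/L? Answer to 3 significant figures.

Mass balance: C = (28.80·0.2800 + 0.6500·19.50) / 29.45 = 20.74/29.45 = 0.7042 mg/L.
Half-life 12 h → k = ln 2 / 12 = 0.05776 h⁻¹ = 1.386 d⁻¹.
Set 0.7042·exp(−k·t) = 0.24 → t = ln(0.7042/0.24)/k = 67090 s = 18.64 h.
Distance = v·t = 0.53·67090 = 35560 m = 35.56 km.

35.6 km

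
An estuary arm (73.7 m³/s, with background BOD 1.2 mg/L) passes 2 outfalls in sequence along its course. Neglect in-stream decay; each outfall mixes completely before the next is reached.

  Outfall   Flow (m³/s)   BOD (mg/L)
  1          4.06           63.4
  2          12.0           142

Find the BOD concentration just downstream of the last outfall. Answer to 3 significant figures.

Outfall 1: combined Q = 77.76 m³/s; C = (73.70·1.200 + 4.060·63.40)/77.76 = 4.448 mg/L.
Outfall 2: combined Q = 89.76 m³/s; C = (77.76·4.448 + 12.00·142.0)/89.76 = 22.84 mg/L.

22.8 mg/L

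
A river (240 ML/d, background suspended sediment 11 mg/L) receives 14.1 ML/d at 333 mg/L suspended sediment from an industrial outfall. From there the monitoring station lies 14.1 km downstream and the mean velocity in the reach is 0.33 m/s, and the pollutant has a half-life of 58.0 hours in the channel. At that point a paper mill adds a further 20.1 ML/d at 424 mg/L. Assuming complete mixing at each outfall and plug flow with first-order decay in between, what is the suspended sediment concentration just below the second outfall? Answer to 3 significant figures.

After mixing, C = (240.0·11.00 + 14.10·333.0) / 254.1 = 7335/254.1 = 28.87 mg/L; combined flow 254.1 ML/d.
Travel time t = 14.1·1000 / 0.33 = 42730 s = 11.87 h.
Half-life 58.0 h → k = ln 2 / 58.0 = 0.01195 h⁻¹ = 0.2868 d⁻¹.
Applying C = C₀e^(−kt): 28.87 × 0.8678 = 25.05 mg/L.
At the second outfall, C = (254.1·25.05 + 20.10·424.0) / (254.1 + 20.10) = 54.29 mg/L.

54.3 mg/L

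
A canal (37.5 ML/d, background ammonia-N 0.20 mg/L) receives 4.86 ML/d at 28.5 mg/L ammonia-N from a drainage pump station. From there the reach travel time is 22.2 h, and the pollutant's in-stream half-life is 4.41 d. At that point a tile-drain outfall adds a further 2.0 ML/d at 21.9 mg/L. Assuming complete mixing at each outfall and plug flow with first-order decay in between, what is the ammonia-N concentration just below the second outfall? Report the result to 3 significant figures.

3.83 mg/L

Flow-weighted average: C = (37.50·0.2000 + 4.860·28.50) / 42.36 = 146.0/42.36 = 3.447 mg/L; combined flow 42.36 ML/d.
Half-life 4.41 d → k = ln 2 / 4.41 = 0.1572 d⁻¹.
After decay, C = 3.447 × e^(−kt) = 3.447 × 0.8647 = 2.980 mg/L.
Second outfall: C = (42.36·2.980 + 2.000·21.90)/44.36 = 3.833 mg/L.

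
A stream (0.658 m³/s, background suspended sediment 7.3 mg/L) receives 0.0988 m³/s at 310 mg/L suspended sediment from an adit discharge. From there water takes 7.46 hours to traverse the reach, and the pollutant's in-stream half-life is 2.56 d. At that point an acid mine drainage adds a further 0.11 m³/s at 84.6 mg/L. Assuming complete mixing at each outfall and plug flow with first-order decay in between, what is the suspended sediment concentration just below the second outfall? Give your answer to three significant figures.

Conservation of mass: C = (0.6580·7.300 + 0.09880·310.0) / 0.7568 = 35.43/0.7568 = 46.82 mg/L; combined flow 0.7568 m³/s.
Half-life 2.56 d → k = ln 2 / 2.56 = 0.2708 d⁻¹.
First-order decay: C = 46.82·exp(−k·t) = 46.82·0.9193 = 43.04 mg/L.
Second outfall: C = (0.7568·43.04 + 0.1100·84.60)/0.8668 = 48.31 mg/L.

48.3 mg/L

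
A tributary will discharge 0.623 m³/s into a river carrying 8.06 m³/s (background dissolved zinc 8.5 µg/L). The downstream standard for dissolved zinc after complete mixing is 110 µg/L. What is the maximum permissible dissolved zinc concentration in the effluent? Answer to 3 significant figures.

1420 µg/L

At the limit, (Qr·Cr + Qe·Cₑ)/(Qr + Qe) = 110:
Cₑ = (8.683·110 − 8.060·8.500) / 0.6230 = 1423 µg/L.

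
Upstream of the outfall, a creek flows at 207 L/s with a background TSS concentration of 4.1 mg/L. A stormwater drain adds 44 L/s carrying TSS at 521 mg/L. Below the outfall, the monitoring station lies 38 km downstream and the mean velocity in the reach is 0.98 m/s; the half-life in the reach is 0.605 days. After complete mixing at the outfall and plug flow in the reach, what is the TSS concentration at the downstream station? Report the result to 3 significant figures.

56.6 mg/L

After mixing, C = (207.0·4.100 + 44.00·521.0) / 251.0 = 23770/251.0 = 94.71 mg/L.
Travel time t = 38·1000 / 0.98 = 38780 s = 10.77 h.
Half-life 0.605 d → k = ln 2 / 0.605 = 1.146 d⁻¹.
After decay, C = 94.71 × e^(−kt) = 94.71 × 0.5980 = 56.64 mg/L.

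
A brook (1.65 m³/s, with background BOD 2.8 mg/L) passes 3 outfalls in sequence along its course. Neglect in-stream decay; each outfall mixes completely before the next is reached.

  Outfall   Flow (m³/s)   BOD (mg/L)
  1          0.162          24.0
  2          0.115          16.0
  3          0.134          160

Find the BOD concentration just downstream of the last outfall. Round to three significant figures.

15.4 mg/L

After outfall 1: Q = 1.650 + 0.1620 = 1.812 m³/s; C = (1.650·2.800 + 0.1620·24.00)/1.812 = 4.695 mg/L.
After outfall 2: Q = 1.812 + 0.1150 = 1.927 m³/s; C = (1.812·4.695 + 0.1150·16.00)/1.927 = 5.370 mg/L.
After outfall 3: Q = 1.927 + 0.1340 = 2.061 m³/s; C = (1.927·5.370 + 0.1340·160.0)/2.061 = 15.42 mg/L.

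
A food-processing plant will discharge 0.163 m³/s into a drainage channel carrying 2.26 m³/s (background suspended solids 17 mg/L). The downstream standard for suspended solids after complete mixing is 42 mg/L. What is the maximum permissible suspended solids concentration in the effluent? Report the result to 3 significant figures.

389 mg/L

At the limit, (Qr·Cr + Qe·Cₑ)/(Qr + Qe) = 42:
Cₑ = (2.423·42 − 2.260·17.00) / 0.1630 = 388.6 mg/L.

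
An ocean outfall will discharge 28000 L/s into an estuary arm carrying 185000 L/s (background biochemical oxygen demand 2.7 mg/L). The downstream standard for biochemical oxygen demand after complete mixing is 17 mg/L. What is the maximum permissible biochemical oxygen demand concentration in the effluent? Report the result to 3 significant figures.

111 mg/L

At the limit, (Qr·Cr + Qe·Cₑ)/(Qr + Qe) = 17:
Cₑ = (213000·17 − 185000·2.700) / 28000 = 111.5 mg/L.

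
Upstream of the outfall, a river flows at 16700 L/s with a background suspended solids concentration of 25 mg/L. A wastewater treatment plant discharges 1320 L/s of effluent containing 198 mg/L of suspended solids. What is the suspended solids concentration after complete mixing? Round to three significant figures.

37.7 mg/L

Conservation of mass: C = (16700·25.00 + 1320·198.0) / 18020 = 678900/18020 = 37.67 mg/L.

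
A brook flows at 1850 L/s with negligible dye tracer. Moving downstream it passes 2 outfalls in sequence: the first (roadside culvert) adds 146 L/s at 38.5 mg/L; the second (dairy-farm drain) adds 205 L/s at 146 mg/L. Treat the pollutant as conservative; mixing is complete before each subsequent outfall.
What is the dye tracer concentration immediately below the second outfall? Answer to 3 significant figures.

Below outfall 1: Q → 1996 L/s, C = (1850·0 + 146.0·38.50)/1996 = 2.816 mg/L.
Below outfall 2: Q → 2201 L/s, C = (1996·2.816 + 205.0·146.0)/2201 = 16.15 mg/L.

16.2 mg/L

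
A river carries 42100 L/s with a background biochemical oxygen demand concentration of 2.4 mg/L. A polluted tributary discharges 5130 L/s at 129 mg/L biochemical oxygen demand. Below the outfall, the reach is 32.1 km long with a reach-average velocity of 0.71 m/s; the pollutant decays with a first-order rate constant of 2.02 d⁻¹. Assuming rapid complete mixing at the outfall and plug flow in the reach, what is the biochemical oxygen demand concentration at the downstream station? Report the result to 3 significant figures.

5.61 mg/L

Mass balance: C = (42100·2.400 + 5130·129.0) / 47230 = 762800/47230 = 16.15 mg/L.
Travel time t = 32.1·1000 / 0.71 = 45210 s = 12.56 h.
After decay, C = 16.15 × e^(−kt) = 16.15 × 0.3475 = 5.612 mg/L.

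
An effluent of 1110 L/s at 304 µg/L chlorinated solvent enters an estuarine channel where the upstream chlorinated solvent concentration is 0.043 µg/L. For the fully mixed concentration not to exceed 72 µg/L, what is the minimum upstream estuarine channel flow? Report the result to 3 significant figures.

Set C_mix = 72: (Q·0.04300 + 1110·304.0) / (Q + 1110) = 72
→ Q = 1110·(304.0 − 72)/(72 − 0.04300) = 3579 L/s.

3580 L/s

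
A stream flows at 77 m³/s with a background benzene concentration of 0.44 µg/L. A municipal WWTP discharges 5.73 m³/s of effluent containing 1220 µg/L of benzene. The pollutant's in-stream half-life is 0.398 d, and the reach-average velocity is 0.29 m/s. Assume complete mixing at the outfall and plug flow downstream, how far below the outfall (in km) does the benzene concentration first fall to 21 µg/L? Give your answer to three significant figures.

Conservation of mass: C = (77.00·0.4400 + 5.730·1220) / 82.73 = 7024/82.73 = 84.91 µg/L.
Half-life 0.398 d → k = ln 2 / 0.398 = 1.742 d⁻¹.
Set 84.91·exp(−k·t) = 21 → t = ln(84.91/21)/k = 69310 s = 19.25 h.
Distance = v·t = 0.29·69310 = 20100 m = 20.10 km.

20.1 km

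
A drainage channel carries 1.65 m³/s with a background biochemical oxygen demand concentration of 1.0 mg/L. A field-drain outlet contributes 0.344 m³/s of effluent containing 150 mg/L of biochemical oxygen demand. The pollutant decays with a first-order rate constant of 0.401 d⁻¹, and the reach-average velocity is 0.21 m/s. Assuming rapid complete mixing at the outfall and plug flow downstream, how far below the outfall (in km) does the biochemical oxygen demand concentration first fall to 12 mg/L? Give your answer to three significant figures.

Mixed concentration C = ΣQC/ΣQ = (1.650·1.000 + 0.3440·150.0) / 1.994 = 53.25/1.994 = 26.71 mg/L.
Set 26.71·exp(−k·t) = 12 → t = ln(26.71/12)/k = 172400 s = 47.88 h.
Distance = v·t = 0.21·172400 = 36200 m = 36.20 km.

36.2 km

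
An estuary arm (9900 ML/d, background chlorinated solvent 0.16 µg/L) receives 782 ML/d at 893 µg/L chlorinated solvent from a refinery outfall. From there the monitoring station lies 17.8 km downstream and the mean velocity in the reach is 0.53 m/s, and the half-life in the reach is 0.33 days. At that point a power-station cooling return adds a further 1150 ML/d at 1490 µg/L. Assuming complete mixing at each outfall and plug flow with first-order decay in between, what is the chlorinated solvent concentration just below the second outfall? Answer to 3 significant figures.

171 µg/L

Conservation of mass: C = (9900·0.1600 + 782.0·893.0) / 10680 = 699900/10680 = 65.52 µg/L; combined flow 10680 ML/d.
Travel time t = 17.8·1000 / 0.53 = 33580 s = 9.329 h.
Half-life 0.33 d → k = ln 2 / 0.33 = 2.100 d⁻¹.
Decay over the reach: 65.52·exp(−kt) = 65.52·0.4420 = 28.96 µg/L.
At the second outfall, C = (10680·28.96 + 1150·1490) / (10680 + 1150) = 171.0 µg/L.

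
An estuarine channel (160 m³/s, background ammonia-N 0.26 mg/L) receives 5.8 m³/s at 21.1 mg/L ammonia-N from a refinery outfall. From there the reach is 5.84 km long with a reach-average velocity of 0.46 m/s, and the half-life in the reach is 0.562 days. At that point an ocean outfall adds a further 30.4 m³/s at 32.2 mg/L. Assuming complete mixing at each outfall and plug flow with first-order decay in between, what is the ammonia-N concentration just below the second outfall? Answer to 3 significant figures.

5.69 mg/L

Conservation of mass: C = (160.0·0.2600 + 5.800·21.10) / 165.8 = 164.0/165.8 = 0.9890 mg/L; combined flow 165.8 m³/s.
Travel time t = 5.84·1000 / 0.46 = 12700 s = 3.527 h.
Half-life 0.562 d → k = ln 2 / 0.562 = 1.233 d⁻¹.
Decay over the reach: 0.9890·exp(−kt) = 0.9890·0.8342 = 0.8251 mg/L.
Second outfall: C = (165.8·0.8251 + 30.40·32.20)/196.2 = 5.686 mg/L.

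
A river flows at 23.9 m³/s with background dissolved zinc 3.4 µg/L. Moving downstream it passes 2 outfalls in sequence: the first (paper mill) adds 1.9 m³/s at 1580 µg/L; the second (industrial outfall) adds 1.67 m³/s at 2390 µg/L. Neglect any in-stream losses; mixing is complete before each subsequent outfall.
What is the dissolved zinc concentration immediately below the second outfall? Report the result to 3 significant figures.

Below outfall 1: Q → 25.80 m³/s, C = (23.90·3.400 + 1.900·1580)/25.80 = 119.5 µg/L.
Below outfall 2: Q → 27.47 m³/s, C = (25.80·119.5 + 1.670·2390)/27.47 = 257.5 µg/L.

258 µg/L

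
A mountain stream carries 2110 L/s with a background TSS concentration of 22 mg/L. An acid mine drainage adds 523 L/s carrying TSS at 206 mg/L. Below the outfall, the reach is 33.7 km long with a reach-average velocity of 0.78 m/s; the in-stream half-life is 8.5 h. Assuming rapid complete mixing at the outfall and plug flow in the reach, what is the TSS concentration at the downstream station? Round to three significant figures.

22.0 mg/L

Mass balance: C = (2110·22.00 + 523.0·206.0) / 2633 = 154200/2633 = 58.55 mg/L.
Travel time t = 33.7·1000 / 0.78 = 43210 s = 12.00 h.
Half-life 8.5 h → k = ln 2 / 8.5 = 0.08155 h⁻¹ = 1.957 d⁻¹.
Applying C = C₀e^(−kt): 58.55 × 0.3758 = 22.00 mg/L.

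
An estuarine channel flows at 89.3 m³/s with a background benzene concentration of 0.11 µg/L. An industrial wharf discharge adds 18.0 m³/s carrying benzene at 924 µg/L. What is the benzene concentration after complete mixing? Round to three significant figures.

Conservation of mass: C = (89.30·0.1100 + 18.00·924.0) / 107.3 = 16640/107.3 = 155.1 µg/L.

155 µg/L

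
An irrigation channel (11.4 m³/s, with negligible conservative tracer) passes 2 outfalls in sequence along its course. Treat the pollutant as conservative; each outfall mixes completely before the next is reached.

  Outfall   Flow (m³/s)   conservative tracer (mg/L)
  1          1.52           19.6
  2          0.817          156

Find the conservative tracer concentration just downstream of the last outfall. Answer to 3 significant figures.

Below outfall 1: Q → 12.92 m³/s, C = (11.40·0 + 1.520·19.60)/12.92 = 2.306 mg/L.
Below outfall 2: Q → 13.74 m³/s, C = (12.92·2.306 + 0.8170·156.0)/13.74 = 11.45 mg/L.

11.4 mg/L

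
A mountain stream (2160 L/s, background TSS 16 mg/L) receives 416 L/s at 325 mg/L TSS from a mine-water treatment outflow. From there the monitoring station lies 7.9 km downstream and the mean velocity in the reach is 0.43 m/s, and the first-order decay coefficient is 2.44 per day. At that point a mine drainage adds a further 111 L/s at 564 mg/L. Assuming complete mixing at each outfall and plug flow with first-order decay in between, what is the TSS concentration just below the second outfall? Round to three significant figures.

60.9 mg/L

Conservation of mass: C = (2160·16.00 + 416.0·325.0) / 2576 = 169800/2576 = 65.90 mg/L; combined flow 2576 L/s.
Travel time t = 7.9·1000 / 0.43 = 18370 s = 5.103 h.
First-order decay: C = 65.90·exp(−k·t) = 65.90·0.5952 = 39.22 mg/L.
Second outfall: C = (2576·39.22 + 111.0·564.0)/2687 = 60.90 mg/L.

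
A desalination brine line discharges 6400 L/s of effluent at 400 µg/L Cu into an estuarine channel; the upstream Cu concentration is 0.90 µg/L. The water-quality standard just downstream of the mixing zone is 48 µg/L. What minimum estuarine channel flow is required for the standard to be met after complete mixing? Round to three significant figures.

Set C_mix = 48: (Q·0.9000 + 6400·400.0) / (Q + 6400) = 48
→ Q = 6400·(400.0 − 48)/(48 − 0.9000) = 47830 L/s.

47800 L/s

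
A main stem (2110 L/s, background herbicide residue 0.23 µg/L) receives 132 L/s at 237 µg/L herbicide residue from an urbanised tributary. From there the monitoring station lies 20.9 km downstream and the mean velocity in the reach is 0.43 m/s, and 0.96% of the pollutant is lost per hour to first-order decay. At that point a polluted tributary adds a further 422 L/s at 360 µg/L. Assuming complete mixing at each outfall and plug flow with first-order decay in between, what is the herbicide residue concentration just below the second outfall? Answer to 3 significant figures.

67.5 µg/L

After mixing, C = (2110·0.2300 + 132.0·237.0) / 2242 = 31770/2242 = 14.17 µg/L; combined flow 2242 L/s.
Travel time t = 20.9·1000 / 0.43 = 48600 s = 13.50 h.
0.96%/h lost → k = −ln(1 − 0.0096) = 0.009646 h⁻¹.
First-order decay: C = 14.17·exp(−k·t) = 14.17·0.8779 = 12.44 µg/L.
At the second outfall, C = (2242·12.44 + 422.0·360.0) / (2242 + 422.0) = 67.50 µg/L.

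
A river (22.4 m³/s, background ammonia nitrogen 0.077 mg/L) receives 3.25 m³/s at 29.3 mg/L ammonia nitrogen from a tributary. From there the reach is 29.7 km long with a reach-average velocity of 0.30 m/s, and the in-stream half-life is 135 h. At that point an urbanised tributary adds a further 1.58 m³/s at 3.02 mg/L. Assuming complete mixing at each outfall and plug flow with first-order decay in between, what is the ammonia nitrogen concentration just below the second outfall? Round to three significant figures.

After mixing, C = (22.40·0.07700 + 3.250·29.30) / 25.65 = 96.95/25.65 = 3.780 mg/L; combined flow 25.65 m³/s.
Travel time t = 29.7·1000 / 0.30 = 99000 s = 27.50 h.
Half-life 135 h → k = ln 2 / 135 = 0.005134 h⁻¹ = 0.1232 d⁻¹.
Decay over the reach: 3.780·exp(−kt) = 3.780·0.8683 = 3.282 mg/L.
Second outfall: C = (25.65·3.282 + 1.580·3.020)/27.23 = 3.267 mg/L.

3.27 mg/L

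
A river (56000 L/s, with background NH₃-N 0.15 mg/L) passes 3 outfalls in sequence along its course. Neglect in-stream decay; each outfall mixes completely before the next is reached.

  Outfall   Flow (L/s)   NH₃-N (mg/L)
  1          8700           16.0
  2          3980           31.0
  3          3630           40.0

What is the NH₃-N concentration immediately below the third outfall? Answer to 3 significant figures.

Below outfall 1: Q → 64700 L/s, C = (56000·0.1500 + 8700·16.00)/64700 = 2.281 mg/L.
Below outfall 2: Q → 68680 L/s, C = (64700·2.281 + 3980·31.00)/68680 = 3.946 mg/L.
Below outfall 3: Q → 72310 L/s, C = (68680·3.946 + 3630·40.00)/72310 = 5.755 mg/L.

5.76 mg/L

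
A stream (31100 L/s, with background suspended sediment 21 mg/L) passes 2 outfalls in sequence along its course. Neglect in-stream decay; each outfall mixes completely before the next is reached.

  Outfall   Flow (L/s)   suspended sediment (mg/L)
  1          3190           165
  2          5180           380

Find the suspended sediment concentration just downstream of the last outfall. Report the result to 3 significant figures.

79.8 mg/L

Below outfall 1: Q → 34290 L/s, C = (31100·21.00 + 3190·165.0)/34290 = 34.40 mg/L.
Below outfall 2: Q → 39470 L/s, C = (34290·34.40 + 5180·380.0)/39470 = 79.75 mg/L.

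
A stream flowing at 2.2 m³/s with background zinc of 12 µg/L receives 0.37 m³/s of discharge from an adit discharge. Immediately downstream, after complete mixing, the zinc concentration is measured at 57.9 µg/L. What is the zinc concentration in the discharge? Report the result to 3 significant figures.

Mass balance: 2.200·12.00 + 0.3700·Cₑ = 2.570·57.90
→ Cₑ = (2.570·57.90 − 2.200·12.00) / 0.3700 = 330.8 µg/L.

331 µg/L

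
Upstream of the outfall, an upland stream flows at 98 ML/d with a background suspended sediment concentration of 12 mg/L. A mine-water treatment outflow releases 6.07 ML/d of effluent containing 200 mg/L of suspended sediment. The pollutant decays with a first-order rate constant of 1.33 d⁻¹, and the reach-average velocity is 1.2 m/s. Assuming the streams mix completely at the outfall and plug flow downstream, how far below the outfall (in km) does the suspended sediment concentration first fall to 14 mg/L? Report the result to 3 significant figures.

38.6 km

Flow-weighted average: C = (98.00·12.00 + 6.070·200.0) / 104.1 = 2390/104.1 = 22.97 mg/L.
Set 22.97·exp(−k·t) = 14 → t = ln(22.97/14)/k = 32150 s = 8.931 h.
Distance = v·t = 1.2·32150 = 38580 m = 38.58 km.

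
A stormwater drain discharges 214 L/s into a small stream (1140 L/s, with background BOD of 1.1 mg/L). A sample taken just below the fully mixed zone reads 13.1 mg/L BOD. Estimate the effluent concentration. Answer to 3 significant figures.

77.0 mg/L

Mass balance: 1140·1.100 + 214.0·Cₑ = 1354·13.10
→ Cₑ = (1354·13.10 − 1140·1.100) / 214.0 = 77.03 mg/L.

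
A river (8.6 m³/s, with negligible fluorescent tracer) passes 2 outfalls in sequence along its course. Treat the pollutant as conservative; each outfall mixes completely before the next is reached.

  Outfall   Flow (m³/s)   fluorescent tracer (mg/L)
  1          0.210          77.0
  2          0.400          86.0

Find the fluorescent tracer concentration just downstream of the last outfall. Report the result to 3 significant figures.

Outfall 1: combined Q = 8.810 m³/s; C = (8.600·0 + 0.2100·77.00)/8.810 = 1.835 mg/L.
Outfall 2: combined Q = 9.210 m³/s; C = (8.810·1.835 + 0.4000·86.00)/9.210 = 5.491 mg/L.

5.49 mg/L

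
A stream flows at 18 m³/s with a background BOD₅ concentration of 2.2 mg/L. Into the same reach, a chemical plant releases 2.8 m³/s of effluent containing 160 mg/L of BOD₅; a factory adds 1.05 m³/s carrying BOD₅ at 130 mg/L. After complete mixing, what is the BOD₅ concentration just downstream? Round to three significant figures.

Mass balance: C = (18.00·2.200 + 2.800·160.0 + 1.050·130.0) / 21.85 = 624.1/21.85 = 28.56 mg/L.

28.6 mg/L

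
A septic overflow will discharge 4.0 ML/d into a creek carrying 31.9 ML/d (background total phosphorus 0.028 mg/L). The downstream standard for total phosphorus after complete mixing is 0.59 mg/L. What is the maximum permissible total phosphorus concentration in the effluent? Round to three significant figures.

5.07 mg/L

At the limit, (Qr·Cr + Qe·Cₑ)/(Qr + Qe) = 0.59:
Cₑ = (35.90·0.59 − 31.90·0.02800) / 4.000 = 5.072 mg/L.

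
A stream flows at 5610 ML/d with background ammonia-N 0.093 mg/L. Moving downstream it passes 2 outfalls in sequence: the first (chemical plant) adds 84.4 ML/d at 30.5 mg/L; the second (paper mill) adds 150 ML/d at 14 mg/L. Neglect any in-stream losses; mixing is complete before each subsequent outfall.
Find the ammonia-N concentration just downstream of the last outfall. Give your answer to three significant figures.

0.889 mg/L

Outfall 1: combined Q = 5694 ML/d; C = (5610·0.09300 + 84.40·30.50)/5694 = 0.5437 mg/L.
Outfall 2: combined Q = 5844 ML/d; C = (5694·0.5437 + 150.0·14.00)/5844 = 0.8890 mg/L.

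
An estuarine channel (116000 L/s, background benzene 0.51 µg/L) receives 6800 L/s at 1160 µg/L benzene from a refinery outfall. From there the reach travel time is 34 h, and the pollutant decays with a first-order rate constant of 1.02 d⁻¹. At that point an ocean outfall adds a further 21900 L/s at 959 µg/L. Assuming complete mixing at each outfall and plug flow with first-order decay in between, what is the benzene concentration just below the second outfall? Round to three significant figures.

Flow-weighted average: C = (116000·0.5100 + 6800·1160) / 122800 = 7947000/122800 = 64.72 µg/L; combined flow 122800 L/s.
First-order decay: C = 64.72·exp(−k·t) = 64.72·0.2357 = 15.26 µg/L.
At the second outfall, C = (122800·15.26 + 21900·959.0) / (122800 + 21900) = 158.1 µg/L.

158 µg/L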